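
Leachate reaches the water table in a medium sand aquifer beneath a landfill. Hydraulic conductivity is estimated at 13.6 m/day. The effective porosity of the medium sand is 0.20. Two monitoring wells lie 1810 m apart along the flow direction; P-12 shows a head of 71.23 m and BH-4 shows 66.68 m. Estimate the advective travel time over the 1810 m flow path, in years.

Hydraulic gradient i = (71.23 − 66.68) / 1810 = 4.55 / 1810 = 0.002514.
Darcy flux q = K · i = 13.60 × 0.002514 = 0.03419 m/day.
Seepage velocity v = q / n_e = 0.03419 / 0.20 = 0.1709 m/day.
Travel time t = L / v = 1810 / 0.1709 = 10589 days = 28.99 years.

29.0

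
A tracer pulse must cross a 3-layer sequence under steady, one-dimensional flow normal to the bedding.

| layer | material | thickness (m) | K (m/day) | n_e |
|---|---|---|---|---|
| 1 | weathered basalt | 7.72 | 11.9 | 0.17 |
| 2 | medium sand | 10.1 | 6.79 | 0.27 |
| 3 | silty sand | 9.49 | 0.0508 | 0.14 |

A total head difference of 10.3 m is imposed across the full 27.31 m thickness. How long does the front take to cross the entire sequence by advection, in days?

With flow normal to the layers, continuity requires the same specific discharge q through every layer.
Σ(b_i/K_i) = 7.72/11.9 + 10.1/6.79 + 9.49/0.0508 = 188.9 d.
q = Δh / Σ(b_i/K_i) = 10.3 / 188.9 = 0.05451 m/day.
In each layer the seepage velocity is v_i = q/n_i, so the layer transit time is t_i = b_i·n_i / q:
  layer 1 (weathered basalt): t_1 = 7.72 × 0.17 / 0.05451 = 24.08 d
  layer 2 (medium sand): t_2 = 10.1 × 0.27 / 0.05451 = 50.03 d
  layer 3 (silty sand): t_3 = 9.49 × 0.14 / 0.05451 = 24.37 d
Total t = Σ t_i = 98.47 days.

98.5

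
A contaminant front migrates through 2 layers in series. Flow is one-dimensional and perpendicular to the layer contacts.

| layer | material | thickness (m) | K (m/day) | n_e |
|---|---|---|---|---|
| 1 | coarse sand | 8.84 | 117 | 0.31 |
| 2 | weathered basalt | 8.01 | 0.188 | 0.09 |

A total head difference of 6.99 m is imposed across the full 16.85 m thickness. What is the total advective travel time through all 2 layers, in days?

With flow normal to the layers, continuity requires the same specific discharge q through every layer.
Σ(b_i/K_i) = 8.84/117 + 8.01/0.188 = 42.68 d.
q = Δh / Σ(b_i/K_i) = 6.99 / 42.68 = 0.1638 m/day.
In each layer the seepage velocity is v_i = q/n_i, so the layer transit time is t_i = b_i·n_i / q:
  layer 1 (coarse sand): t_1 = 8.84 × 0.31 / 0.1638 = 16.73 d
  layer 2 (weathered basalt): t_2 = 8.01 × 0.09 / 0.1638 = 4.402 d
Total t = Σ t_i = 21.14 days.

21.1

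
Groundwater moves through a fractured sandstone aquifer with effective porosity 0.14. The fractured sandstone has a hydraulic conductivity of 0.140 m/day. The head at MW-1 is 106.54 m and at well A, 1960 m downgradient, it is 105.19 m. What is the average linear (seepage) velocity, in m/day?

0.000689

Hydraulic gradient i = (106.54 − 105.19) / 1960 = 1.35 / 1960 = 0.0006888.
Darcy flux q = K · i = 0.1400 × 0.0006888 = 9.643e-05 m/day.
Seepage velocity v = q / n_e = 9.643e-05 / 0.14 = 0.0006888 m/day.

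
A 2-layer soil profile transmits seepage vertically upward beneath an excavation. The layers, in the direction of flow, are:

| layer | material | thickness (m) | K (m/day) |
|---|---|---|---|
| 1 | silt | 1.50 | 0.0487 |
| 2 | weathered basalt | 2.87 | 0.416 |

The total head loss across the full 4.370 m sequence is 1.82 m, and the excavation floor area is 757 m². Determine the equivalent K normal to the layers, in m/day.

0.116

Flow is perpendicular to layering, so the layers act in series and the equivalent K is the thickness-weighted harmonic mean.
Total thickness L = 1.50 + 2.87 = 4.370 m.
Σ(b_i/K_i) = 1.50/0.0487 + 2.87/0.416 = 37.70 d.
K_eq = L / Σ(b_i/K_i) = 4.370 / 37.70 = 0.1159 m/day.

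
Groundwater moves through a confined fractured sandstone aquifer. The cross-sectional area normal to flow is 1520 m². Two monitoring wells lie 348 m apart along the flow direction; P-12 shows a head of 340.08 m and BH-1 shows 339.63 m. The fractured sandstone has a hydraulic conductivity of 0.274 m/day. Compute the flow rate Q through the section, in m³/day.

Hydraulic gradient i = (340.08 − 339.63) / 348 = 0.45 / 348 = 0.001293.
Darcy's law: Q = K · A · i = 0.2740 × 1520 × 0.001293 = 0.5386 m³/day.

0.539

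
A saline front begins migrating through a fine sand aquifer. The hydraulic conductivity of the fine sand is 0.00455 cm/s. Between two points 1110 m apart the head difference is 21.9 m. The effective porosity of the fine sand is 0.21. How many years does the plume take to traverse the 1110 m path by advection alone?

8.23

Convert K: 0.00455 cm/s × 864 = 3.931 m/day.
Hydraulic gradient i = Δh / L = 21.9 / 1110 = 0.01973.
Darcy flux q = K · i = 3.931 × 0.01973 = 0.07756 m/day.
Seepage velocity v = q / n_e = 0.07756 / 0.21 = 0.3693 m/day.
Travel time t = L / v = 1110 / 0.3693 = 3005 days = 8.228 years.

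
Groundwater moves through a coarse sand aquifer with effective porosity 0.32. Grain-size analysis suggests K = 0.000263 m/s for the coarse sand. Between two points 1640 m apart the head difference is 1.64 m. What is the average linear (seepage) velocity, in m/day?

0.0710

Convert K: 0.000263 m/s × 86400 = 22.72 m/day.
Hydraulic gradient i = Δh / L = 1.64 / 1640 = 0.001000.
Darcy flux q = K · i = 22.72 × 0.001000 = 0.02272 m/day.
Seepage velocity v = q / n_e = 0.02272 / 0.32 = 0.07101 m/day.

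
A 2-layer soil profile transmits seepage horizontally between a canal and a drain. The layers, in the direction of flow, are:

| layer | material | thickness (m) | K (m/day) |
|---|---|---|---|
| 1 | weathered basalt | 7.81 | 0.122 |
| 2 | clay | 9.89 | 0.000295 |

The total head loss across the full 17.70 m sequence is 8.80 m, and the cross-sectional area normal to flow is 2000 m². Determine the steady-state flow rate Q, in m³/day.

0.524

Flow is perpendicular to layering, so the layers act in series and the equivalent K is the thickness-weighted harmonic mean.
Total thickness L = 7.81 + 9.89 = 17.70 m.
Σ(b_i/K_i) = 7.81/0.122 + 9.89/0.000295 = 33589 d.
K_eq = L / Σ(b_i/K_i) = 17.70 / 33589 = 0.0005270 m/day.
Q = K_eq · A · (Δh/L) = 0.0005270 × 2000 × (8.80/17.70) = 0.5240 m³/day.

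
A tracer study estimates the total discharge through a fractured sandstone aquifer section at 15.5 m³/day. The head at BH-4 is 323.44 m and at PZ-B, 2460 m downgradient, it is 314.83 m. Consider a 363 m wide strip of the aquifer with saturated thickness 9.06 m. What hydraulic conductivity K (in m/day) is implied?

1.35

Cross-sectional area A = 363 × 9.06 = 3289 m².
Hydraulic gradient i = (323.44 − 314.83) / 2460 = 8.61 / 2460 = 0.003500.
From Q = K·A·i, K = Q / (A·i) = 15.5 / (3289 × 0.003500) = 1.347 m/day.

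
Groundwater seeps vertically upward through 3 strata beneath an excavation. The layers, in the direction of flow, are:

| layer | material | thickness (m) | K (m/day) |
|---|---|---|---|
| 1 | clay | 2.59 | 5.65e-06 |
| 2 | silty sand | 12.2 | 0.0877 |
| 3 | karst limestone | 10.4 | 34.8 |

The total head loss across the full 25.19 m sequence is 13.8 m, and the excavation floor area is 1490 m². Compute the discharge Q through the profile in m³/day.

0.0448

Flow is perpendicular to layering, so the layers act in series and the equivalent K is the thickness-weighted harmonic mean.
Total thickness L = 2.59 + 12.2 + 10.4 = 25.19 m.
Σ(b_i/K_i) = 2.59/5.65e-06 + 12.2/0.0877 + 10.4/34.8 = 4.585e+05 d.
K_eq = L / Σ(b_i/K_i) = 25.19 / 4.585e+05 = 5.493e-05 m/day.
Q = K_eq · A · (Δh/L) = 5.493e-05 × 1490 × (13.8/25.19) = 0.04484 m³/day.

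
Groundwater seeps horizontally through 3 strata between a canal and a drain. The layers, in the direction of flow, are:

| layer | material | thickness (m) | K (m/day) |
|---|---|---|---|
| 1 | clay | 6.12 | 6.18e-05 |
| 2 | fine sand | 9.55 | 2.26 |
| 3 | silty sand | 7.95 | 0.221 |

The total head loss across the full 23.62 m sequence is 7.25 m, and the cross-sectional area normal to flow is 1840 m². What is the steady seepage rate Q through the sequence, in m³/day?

0.135

Flow is perpendicular to layering, so the layers act in series and the equivalent K is the thickness-weighted harmonic mean.
Total thickness L = 6.12 + 9.55 + 7.95 = 23.62 m.
Σ(b_i/K_i) = 6.12/6.18e-05 + 9.55/2.26 + 7.95/0.221 = 99069 d.
K_eq = L / Σ(b_i/K_i) = 23.62 / 99069 = 0.0002384 m/day.
Q = K_eq · A · (Δh/L) = 0.0002384 × 1840 × (7.25/23.62) = 0.1347 m³/day.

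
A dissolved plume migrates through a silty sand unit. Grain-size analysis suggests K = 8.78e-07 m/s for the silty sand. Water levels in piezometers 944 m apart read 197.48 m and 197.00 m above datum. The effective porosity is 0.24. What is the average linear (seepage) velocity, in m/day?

0.000161

Convert K: 8.78e-07 m/s × 86400 = 0.07586 m/day.
Hydraulic gradient i = (197.48 − 197.00) / 944 = 0.48 / 944 = 0.0005085.
Darcy flux q = K · i = 0.07586 × 0.0005085 = 3.857e-05 m/day.
Seepage velocity v = q / n_e = 3.857e-05 / 0.24 = 0.0001607 m/day.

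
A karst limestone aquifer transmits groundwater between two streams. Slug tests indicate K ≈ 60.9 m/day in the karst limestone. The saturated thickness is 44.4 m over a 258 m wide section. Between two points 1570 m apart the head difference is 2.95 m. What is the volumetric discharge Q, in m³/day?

Cross-sectional area A = 258 × 44.4 = 11455 m².
Hydraulic gradient i = Δh / L = 2.95 / 1570 = 0.001879.
Darcy's law: Q = K · A · i = 60.90 × 11455 × 0.001879 = 1311 m³/day.

1310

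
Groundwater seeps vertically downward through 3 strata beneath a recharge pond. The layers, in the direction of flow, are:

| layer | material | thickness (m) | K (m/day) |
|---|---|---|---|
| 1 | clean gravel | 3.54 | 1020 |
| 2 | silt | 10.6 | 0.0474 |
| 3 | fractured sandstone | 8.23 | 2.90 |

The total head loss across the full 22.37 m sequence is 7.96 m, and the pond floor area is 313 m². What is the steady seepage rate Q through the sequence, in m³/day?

11.0

Flow is perpendicular to layering, so the layers act in series and the equivalent K is the thickness-weighted harmonic mean.
Total thickness L = 3.54 + 10.6 + 8.23 = 22.37 m.
Σ(b_i/K_i) = 3.54/1020 + 10.6/0.0474 + 8.23/2.90 = 226.5 d.
K_eq = L / Σ(b_i/K_i) = 22.37 / 226.5 = 0.09878 m/day.
Q = K_eq · A · (Δh/L) = 0.09878 × 313 × (7.96/22.37) = 11.00 m³/day.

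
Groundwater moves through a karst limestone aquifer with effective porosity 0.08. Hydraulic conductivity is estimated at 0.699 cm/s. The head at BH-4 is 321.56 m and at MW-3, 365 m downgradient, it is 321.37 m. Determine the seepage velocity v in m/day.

Convert K: 0.699 cm/s × 864 = 603.9 m/day.
Hydraulic gradient i = (321.56 − 321.37) / 365 = 0.19 / 365 = 0.0005205.
Darcy flux q = K · i = 603.9 × 0.0005205 = 0.3144 m/day.
Seepage velocity v = q / n_e = 0.3144 / 0.08 = 3.930 m/day.

3.93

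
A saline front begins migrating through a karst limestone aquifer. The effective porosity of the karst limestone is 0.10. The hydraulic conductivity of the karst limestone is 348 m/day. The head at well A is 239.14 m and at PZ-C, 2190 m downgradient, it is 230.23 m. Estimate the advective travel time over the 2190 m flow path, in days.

155

Hydraulic gradient i = (239.14 − 230.23) / 2190 = 8.91 / 2190 = 0.004068.
Darcy flux q = K · i = 348.0 × 0.004068 = 1.416 m/day.
Seepage velocity v = q / n_e = 1.416 / 0.10 = 14.16 m/day.
Travel time t = L / v = 2190 / 14.16 = 154.7 days.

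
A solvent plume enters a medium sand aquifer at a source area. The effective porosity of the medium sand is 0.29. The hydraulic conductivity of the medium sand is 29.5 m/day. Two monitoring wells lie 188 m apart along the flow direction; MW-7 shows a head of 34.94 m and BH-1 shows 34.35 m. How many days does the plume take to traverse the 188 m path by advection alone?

Hydraulic gradient i = (34.94 − 34.35) / 188 = 0.59 / 188 = 0.003138.
Darcy flux q = K · i = 29.50 × 0.003138 = 0.09258 m/day.
Seepage velocity v = q / n_e = 0.09258 / 0.29 = 0.3192 m/day.
Travel time t = L / v = 188 / 0.3192 = 588.9 days.

589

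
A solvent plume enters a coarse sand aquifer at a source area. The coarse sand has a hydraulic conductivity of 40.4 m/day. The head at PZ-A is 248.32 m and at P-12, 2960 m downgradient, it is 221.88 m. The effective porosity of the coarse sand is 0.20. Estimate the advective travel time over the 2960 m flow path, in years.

Hydraulic gradient i = (248.32 − 221.88) / 2960 = 26.44 / 2960 = 0.008932.
Darcy flux q = K · i = 40.40 × 0.008932 = 0.3609 m/day.
Seepage velocity v = q / n_e = 0.3609 / 0.20 = 1.804 m/day.
Travel time t = L / v = 2960 / 1.804 = 1640 days = 4.491 years.

4.49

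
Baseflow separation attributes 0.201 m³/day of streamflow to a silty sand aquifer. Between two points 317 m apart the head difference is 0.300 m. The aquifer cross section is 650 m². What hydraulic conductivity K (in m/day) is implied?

Hydraulic gradient i = Δh / L = 0.300 / 317 = 0.0009464.
From Q = K·A·i, K = Q / (A·i) = 0.201 / (650.0 × 0.0009464) = 0.3268 m/day.

0.327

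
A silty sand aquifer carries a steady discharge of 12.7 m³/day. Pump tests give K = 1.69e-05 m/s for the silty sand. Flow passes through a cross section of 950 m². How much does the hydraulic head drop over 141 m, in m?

1.29

Convert K: 1.69e-05 m/s × 86400 = 1.460 m/day.
From Q = K·A·i, i = Q / (K·A) = 12.7 / (1.460 × 950.0) = 0.009155.
Head loss Δh = i · L = 0.009155 × 141 = 1.291 m.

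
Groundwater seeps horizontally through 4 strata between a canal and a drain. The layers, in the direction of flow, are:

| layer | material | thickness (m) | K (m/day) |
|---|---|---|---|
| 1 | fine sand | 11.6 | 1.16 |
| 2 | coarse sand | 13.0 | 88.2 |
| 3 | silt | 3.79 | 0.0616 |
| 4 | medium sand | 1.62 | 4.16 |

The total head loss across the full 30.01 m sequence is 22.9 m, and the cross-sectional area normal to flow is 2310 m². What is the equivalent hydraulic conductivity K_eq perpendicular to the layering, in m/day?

0.416

Flow is perpendicular to layering, so the layers act in series and the equivalent K is the thickness-weighted harmonic mean.
Total thickness L = 11.6 + 13.0 + 3.79 + 1.62 = 30.01 m.
Σ(b_i/K_i) = 11.6/1.16 + 13.0/88.2 + 3.79/0.0616 + 1.62/4.16 = 72.06 d.
K_eq = L / Σ(b_i/K_i) = 30.01 / 72.06 = 0.4164 m/day.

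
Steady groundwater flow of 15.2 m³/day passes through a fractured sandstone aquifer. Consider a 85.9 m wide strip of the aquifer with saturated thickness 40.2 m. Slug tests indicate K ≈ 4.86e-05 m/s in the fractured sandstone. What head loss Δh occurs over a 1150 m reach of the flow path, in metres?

Convert K: 4.86e-05 m/s × 86400 = 4.199 m/day.
Cross-sectional area A = 85.9 × 40.2 = 3453 m².
From Q = K·A·i, i = Q / (K·A) = 15.2 / (4.199 × 3453) = 0.001048.
Head loss Δh = i · L = 0.001048 × 1150 = 1.206 m.

1.21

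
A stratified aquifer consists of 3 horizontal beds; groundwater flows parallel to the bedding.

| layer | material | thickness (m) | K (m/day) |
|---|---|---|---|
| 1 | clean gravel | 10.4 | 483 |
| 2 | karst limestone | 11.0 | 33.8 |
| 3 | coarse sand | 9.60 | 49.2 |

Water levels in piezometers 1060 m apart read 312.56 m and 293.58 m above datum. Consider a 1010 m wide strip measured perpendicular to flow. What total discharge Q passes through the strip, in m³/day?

106000

Flow is parallel to layering, so each bed carries its own Darcy discharge and the transmissivities add.
Σ(K_i·b_i) = 483×10.4 + 33.8×11.0 + 49.2×9.60 = 5867 m²/day.
Hydraulic gradient i = (312.56 − 293.58) / 1060 = 18.98 / 1060 = 0.01791.
Q = Σ(K_i·b_i) · W · i = 5867 × 1010 × 0.01791 = 1.061e+05 m³/day.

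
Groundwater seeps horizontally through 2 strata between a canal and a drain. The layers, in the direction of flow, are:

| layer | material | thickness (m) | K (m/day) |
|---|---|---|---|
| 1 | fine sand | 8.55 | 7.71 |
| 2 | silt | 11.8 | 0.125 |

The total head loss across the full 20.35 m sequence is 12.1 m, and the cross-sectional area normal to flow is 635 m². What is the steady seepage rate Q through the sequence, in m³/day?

Flow is perpendicular to layering, so the layers act in series and the equivalent K is the thickness-weighted harmonic mean.
Total thickness L = 8.55 + 11.8 = 20.35 m.
Σ(b_i/K_i) = 8.55/7.71 + 11.8/0.125 = 95.51 d.
K_eq = L / Σ(b_i/K_i) = 20.35 / 95.51 = 0.2131 m/day.
Q = K_eq · A · (Δh/L) = 0.2131 × 635 × (12.1/20.35) = 80.45 m³/day.

80.4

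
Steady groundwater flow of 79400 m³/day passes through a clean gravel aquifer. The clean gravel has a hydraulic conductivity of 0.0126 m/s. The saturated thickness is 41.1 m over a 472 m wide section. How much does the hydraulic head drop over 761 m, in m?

Convert K: 0.0126 m/s × 86400 = 1089 m/day.
Cross-sectional area A = 472 × 41.1 = 19399 m².
From Q = K·A·i, i = Q / (K·A) = 79400 / (1089 × 19399) = 0.003760.
Head loss Δh = i · L = 0.003760 × 761 = 2.861 m.

2.86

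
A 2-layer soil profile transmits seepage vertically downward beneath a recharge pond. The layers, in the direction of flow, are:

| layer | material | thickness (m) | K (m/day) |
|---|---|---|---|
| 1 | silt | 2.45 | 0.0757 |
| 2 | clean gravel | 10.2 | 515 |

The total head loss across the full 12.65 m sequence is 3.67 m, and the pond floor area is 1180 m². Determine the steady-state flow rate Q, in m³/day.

134

Flow is perpendicular to layering, so the layers act in series and the equivalent K is the thickness-weighted harmonic mean.
Total thickness L = 2.45 + 10.2 = 12.65 m.
Σ(b_i/K_i) = 2.45/0.0757 + 10.2/515 = 32.38 d.
K_eq = L / Σ(b_i/K_i) = 12.65 / 32.38 = 0.3906 m/day.
Q = K_eq · A · (Δh/L) = 0.3906 × 1180 × (3.67/12.65) = 133.7 m³/day.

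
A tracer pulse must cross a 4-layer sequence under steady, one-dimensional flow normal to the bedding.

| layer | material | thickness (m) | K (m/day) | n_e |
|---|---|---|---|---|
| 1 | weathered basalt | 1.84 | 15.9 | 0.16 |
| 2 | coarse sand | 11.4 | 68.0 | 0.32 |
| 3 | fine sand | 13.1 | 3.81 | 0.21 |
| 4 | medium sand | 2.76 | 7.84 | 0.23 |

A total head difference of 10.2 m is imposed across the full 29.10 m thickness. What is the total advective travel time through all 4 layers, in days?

2.93

With flow normal to the layers, continuity requires the same specific discharge q through every layer.
Σ(b_i/K_i) = 1.84/15.9 + 11.4/68.0 + 13.1/3.81 + 2.76/7.84 = 4.074 d.
q = Δh / Σ(b_i/K_i) = 10.2 / 4.074 = 2.504 m/day.
In each layer the seepage velocity is v_i = q/n_i, so the layer transit time is t_i = b_i·n_i / q:
  layer 1 (weathered basalt): t_1 = 1.84 × 0.16 / 2.504 = 0.1176 d
  layer 2 (coarse sand): t_2 = 11.4 × 0.32 / 2.504 = 1.457 d
  layer 3 (fine sand): t_3 = 13.1 × 0.21 / 2.504 = 1.099 d
  layer 4 (medium sand): t_4 = 2.76 × 0.23 / 2.504 = 0.2535 d
Total t = Σ t_i = 2.927 days.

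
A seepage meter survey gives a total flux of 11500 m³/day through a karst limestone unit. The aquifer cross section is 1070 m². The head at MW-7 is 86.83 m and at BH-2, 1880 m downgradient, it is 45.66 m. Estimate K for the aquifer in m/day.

491

Hydraulic gradient i = (86.83 − 45.66) / 1880 = 41.17 / 1880 = 0.02190.
From Q = K·A·i, K = Q / (A·i) = 11500 / (1070 × 0.02190) = 490.8 m/day.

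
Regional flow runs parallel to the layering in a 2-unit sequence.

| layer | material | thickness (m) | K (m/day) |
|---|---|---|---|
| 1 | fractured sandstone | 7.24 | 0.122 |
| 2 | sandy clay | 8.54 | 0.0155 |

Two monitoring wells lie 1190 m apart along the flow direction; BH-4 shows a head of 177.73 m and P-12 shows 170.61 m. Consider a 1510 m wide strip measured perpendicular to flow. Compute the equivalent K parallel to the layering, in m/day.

0.0644

Flow is parallel to layering, so each bed carries its own Darcy discharge and the transmissivities add.
Σ(K_i·b_i) = 0.122×7.24 + 0.0155×8.54 = 1.016 m²/day.
Total thickness b = 15.78 m, so K_eq = Σ(K_i·b_i)/b = 0.06436 m/day.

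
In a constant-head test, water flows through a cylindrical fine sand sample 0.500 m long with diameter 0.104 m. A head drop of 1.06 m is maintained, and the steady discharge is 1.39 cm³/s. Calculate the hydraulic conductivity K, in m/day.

6.67

Cross-sectional area A = π·(d/2)² = π × (0.104/2)² = 0.008495 m².
Convert discharge: 1.39 cm³/s = 1.390e-06 m³/s.
Darcy's law rearranged: K = Q·L / (A·Δh) = 1.390e-06 × 0.500 / (0.008495 × 1.06) = 7.718e-05 m/s = 6.669 m/day.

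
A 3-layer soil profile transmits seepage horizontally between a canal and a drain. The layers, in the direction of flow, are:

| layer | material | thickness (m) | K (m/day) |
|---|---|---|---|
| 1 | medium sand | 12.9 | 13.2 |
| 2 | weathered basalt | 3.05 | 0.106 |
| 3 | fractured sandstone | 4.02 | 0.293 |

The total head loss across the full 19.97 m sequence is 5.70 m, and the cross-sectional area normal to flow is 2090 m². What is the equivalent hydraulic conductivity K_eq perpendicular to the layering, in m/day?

Flow is perpendicular to layering, so the layers act in series and the equivalent K is the thickness-weighted harmonic mean.
Total thickness L = 12.9 + 3.05 + 4.02 = 19.97 m.
Σ(b_i/K_i) = 12.9/13.2 + 3.05/0.106 + 4.02/0.293 = 43.47 d.
K_eq = L / Σ(b_i/K_i) = 19.97 / 43.47 = 0.4594 m/day.

0.459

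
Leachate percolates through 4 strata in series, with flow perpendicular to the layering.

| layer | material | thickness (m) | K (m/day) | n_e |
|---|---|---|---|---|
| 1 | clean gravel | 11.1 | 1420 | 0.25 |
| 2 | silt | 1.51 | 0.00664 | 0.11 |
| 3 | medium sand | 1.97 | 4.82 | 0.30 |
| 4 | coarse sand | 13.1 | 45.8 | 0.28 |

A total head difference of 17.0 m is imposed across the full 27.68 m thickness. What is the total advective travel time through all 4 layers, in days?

With flow normal to the layers, continuity requires the same specific discharge q through every layer.
Σ(b_i/K_i) = 11.1/1420 + 1.51/0.00664 + 1.97/4.82 + 13.1/45.8 = 228.1 d.
q = Δh / Σ(b_i/K_i) = 17.0 / 228.1 = 0.07452 m/day.
In each layer the seepage velocity is v_i = q/n_i, so the layer transit time is t_i = b_i·n_i / q:
  layer 1 (clean gravel): t_1 = 11.1 × 0.25 / 0.07452 = 37.24 d
  layer 2 (silt): t_2 = 1.51 × 0.11 / 0.07452 = 2.229 d
  layer 3 (medium sand): t_3 = 1.97 × 0.30 / 0.07452 = 7.930 d
  layer 4 (coarse sand): t_4 = 13.1 × 0.28 / 0.07452 = 49.22 d
Total t = Σ t_i = 96.61 days.

96.6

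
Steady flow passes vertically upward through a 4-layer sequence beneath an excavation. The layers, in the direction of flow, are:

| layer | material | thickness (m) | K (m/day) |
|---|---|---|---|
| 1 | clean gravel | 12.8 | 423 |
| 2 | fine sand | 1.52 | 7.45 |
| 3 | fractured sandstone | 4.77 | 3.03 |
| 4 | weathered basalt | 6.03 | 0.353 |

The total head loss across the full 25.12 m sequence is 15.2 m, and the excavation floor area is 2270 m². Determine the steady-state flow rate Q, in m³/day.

1830

Flow is perpendicular to layering, so the layers act in series and the equivalent K is the thickness-weighted harmonic mean.
Total thickness L = 12.8 + 1.52 + 4.77 + 6.03 = 25.12 m.
Σ(b_i/K_i) = 12.8/423 + 1.52/7.45 + 4.77/3.03 + 6.03/0.353 = 18.89 d.
K_eq = L / Σ(b_i/K_i) = 25.12 / 18.89 = 1.330 m/day.
Q = K_eq · A · (Δh/L) = 1.330 × 2270 × (15.2/25.12) = 1827 m³/day.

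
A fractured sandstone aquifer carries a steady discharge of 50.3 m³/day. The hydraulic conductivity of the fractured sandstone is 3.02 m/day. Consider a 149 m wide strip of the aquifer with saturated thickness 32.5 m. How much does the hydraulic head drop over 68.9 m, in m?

Cross-sectional area A = 149 × 32.5 = 4842 m².
From Q = K·A·i, i = Q / (K·A) = 50.3 / (3.020 × 4842) = 0.003439.
Head loss Δh = i · L = 0.003439 × 68.9 = 0.2370 m.

0.237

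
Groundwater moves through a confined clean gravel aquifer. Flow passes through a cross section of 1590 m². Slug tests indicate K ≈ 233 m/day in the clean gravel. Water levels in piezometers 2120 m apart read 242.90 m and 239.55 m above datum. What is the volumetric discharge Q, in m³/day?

Hydraulic gradient i = (242.90 − 239.55) / 2120 = 3.35 / 2120 = 0.001580.
Darcy's law: Q = K · A · i = 233.0 × 1590 × 0.001580 = 585.4 m³/day.

585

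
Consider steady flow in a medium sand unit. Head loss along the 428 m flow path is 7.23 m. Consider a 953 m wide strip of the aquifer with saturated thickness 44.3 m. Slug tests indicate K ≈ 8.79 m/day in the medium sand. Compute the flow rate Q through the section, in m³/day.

6270

Cross-sectional area A = 953 × 44.3 = 42218 m².
Hydraulic gradient i = Δh / L = 7.23 / 428 = 0.01689.
Darcy's law: Q = K · A · i = 8.790 × 42218 × 0.01689 = 6269 m³/day.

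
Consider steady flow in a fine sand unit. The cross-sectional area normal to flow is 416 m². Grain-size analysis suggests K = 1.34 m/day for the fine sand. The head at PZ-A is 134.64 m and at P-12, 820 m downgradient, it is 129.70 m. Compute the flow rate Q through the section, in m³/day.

3.36

Hydraulic gradient i = (134.64 − 129.70) / 820 = 4.94 / 820 = 0.006024.
Darcy's law: Q = K · A · i = 1.340 × 416.0 × 0.006024 = 3.358 m³/day.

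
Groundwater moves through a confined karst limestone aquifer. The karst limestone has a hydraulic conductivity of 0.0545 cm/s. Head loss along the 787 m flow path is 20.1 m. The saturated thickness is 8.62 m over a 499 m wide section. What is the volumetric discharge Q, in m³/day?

Convert K: 0.0545 cm/s × 864 = 47.09 m/day.
Cross-sectional area A = 499 × 8.62 = 4301 m².
Hydraulic gradient i = Δh / L = 20.1 / 787 = 0.02554.
Darcy's law: Q = K · A · i = 47.09 × 4301 × 0.02554 = 5173 m³/day.

5170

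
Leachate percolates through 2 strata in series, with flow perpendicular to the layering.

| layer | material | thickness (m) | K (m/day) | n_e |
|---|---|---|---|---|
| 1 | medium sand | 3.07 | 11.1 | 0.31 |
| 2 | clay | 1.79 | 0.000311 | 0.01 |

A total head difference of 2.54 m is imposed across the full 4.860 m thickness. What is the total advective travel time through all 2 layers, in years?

6.02

With flow normal to the layers, continuity requires the same specific discharge q through every layer.
Σ(b_i/K_i) = 3.07/11.1 + 1.79/0.000311 = 5756 d.
q = Δh / Σ(b_i/K_i) = 2.54 / 5756 = 0.0004413 m/day.
In each layer the seepage velocity is v_i = q/n_i, so the layer transit time is t_i = b_i·n_i / q:
  layer 1 (medium sand): t_1 = 3.07 × 0.31 / 0.0004413 = 2157 d
  layer 2 (clay): t_2 = 1.79 × 0.01 / 0.0004413 = 40.56 d
Total t = Σ t_i = 2197 days = 6.016 years.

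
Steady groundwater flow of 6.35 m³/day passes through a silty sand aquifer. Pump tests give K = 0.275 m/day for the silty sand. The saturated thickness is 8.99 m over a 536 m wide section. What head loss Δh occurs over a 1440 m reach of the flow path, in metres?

Cross-sectional area A = 536 × 8.99 = 4819 m².
From Q = K·A·i, i = Q / (K·A) = 6.35 / (0.2750 × 4819) = 0.004792.
Head loss Δh = i · L = 0.004792 × 1440 = 6.900 m.

6.90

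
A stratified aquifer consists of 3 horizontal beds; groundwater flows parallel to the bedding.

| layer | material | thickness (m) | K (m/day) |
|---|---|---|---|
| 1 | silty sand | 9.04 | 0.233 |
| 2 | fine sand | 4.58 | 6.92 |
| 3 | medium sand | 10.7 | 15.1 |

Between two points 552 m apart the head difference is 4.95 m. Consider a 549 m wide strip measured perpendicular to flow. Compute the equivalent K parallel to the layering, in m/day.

Flow is parallel to layering, so each bed carries its own Darcy discharge and the transmissivities add.
Σ(K_i·b_i) = 0.233×9.04 + 6.92×4.58 + 15.1×10.7 = 195.4 m²/day.
Total thickness b = 24.32 m, so K_eq = Σ(K_i·b_i)/b = 8.033 m/day.

8.03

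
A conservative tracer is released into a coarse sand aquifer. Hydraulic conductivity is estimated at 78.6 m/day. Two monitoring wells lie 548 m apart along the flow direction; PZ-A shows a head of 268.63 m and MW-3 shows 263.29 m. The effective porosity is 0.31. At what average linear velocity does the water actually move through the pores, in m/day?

2.47

Hydraulic gradient i = (268.63 − 263.29) / 548 = 5.34 / 548 = 0.009745.
Darcy flux q = K · i = 78.60 × 0.009745 = 0.7659 m/day.
Seepage velocity v = q / n_e = 0.7659 / 0.31 = 2.471 m/day.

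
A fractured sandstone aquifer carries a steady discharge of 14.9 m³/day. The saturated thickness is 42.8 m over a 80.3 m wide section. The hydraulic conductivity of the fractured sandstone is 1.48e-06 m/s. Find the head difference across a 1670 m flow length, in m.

Convert K: 1.48e-06 m/s × 86400 = 0.1279 m/day.
Cross-sectional area A = 80.3 × 42.8 = 3437 m².
From Q = K·A·i, i = Q / (K·A) = 14.9 / (0.1279 × 3437) = 0.03390.
Head loss Δh = i · L = 0.03390 × 1670 = 56.62 m.

56.6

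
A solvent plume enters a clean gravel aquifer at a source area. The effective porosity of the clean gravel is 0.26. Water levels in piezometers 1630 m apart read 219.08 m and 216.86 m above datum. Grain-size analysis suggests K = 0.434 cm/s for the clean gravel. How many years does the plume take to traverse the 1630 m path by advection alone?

Convert K: 0.434 cm/s × 864 = 375.0 m/day.
Hydraulic gradient i = (219.08 − 216.86) / 1630 = 2.22 / 1630 = 0.001362.
Darcy flux q = K · i = 375.0 × 0.001362 = 0.5107 m/day.
Seepage velocity v = q / n_e = 0.5107 / 0.26 = 1.964 m/day.
Travel time t = L / v = 1630 / 1.964 = 829.8 days = 2.272 years.

2.27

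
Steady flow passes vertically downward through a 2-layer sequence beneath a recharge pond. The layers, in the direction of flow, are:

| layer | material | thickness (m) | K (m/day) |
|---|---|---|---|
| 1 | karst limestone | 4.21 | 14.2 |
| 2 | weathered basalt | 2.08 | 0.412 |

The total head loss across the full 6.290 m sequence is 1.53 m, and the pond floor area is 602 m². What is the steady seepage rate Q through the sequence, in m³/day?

Flow is perpendicular to layering, so the layers act in series and the equivalent K is the thickness-weighted harmonic mean.
Total thickness L = 4.21 + 2.08 = 6.290 m.
Σ(b_i/K_i) = 4.21/14.2 + 2.08/0.412 = 5.345 d.
K_eq = L / Σ(b_i/K_i) = 6.290 / 5.345 = 1.177 m/day.
Q = K_eq · A · (Δh/L) = 1.177 × 602 × (1.53/6.290) = 172.3 m³/day.

172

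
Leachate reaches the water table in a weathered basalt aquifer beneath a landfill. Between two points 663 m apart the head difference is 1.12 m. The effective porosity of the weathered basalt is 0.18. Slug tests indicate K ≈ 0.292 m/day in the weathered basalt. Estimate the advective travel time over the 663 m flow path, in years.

Hydraulic gradient i = Δh / L = 1.12 / 663 = 0.001689.
Darcy flux q = K · i = 0.2920 × 0.001689 = 0.0004933 m/day.
Seepage velocity v = q / n_e = 0.0004933 / 0.18 = 0.002740 m/day.
Travel time t = L / v = 663 / 0.002740 = 2.419e+05 days = 662.4 years.

662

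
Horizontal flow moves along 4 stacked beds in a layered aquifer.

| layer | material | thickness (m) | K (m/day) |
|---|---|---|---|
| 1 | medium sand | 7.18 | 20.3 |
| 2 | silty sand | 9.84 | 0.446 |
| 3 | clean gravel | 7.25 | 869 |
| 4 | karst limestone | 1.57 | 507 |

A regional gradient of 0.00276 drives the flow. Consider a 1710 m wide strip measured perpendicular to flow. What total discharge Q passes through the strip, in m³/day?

Flow is parallel to layering, so each bed carries its own Darcy discharge and the transmissivities add.
Σ(K_i·b_i) = 20.3×7.18 + 0.446×9.84 + 869×7.25 + 507×1.57 = 7246 m²/day.
Hydraulic gradient i = 0.00276.
Q = Σ(K_i·b_i) · W · i = 7246 × 1710 × 0.002760 = 34200 m³/day.

34200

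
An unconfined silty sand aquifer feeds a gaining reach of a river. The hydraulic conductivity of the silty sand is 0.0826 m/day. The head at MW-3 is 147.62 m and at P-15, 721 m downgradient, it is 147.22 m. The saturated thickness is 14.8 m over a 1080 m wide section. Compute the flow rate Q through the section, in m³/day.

0.732

Cross-sectional area A = 1080 × 14.8 = 15984 m².
Hydraulic gradient i = (147.62 − 147.22) / 721 = 0.4 / 721 = 0.0005548.
Darcy's law: Q = K · A · i = 0.08260 × 15984 × 0.0005548 = 0.7325 m³/day.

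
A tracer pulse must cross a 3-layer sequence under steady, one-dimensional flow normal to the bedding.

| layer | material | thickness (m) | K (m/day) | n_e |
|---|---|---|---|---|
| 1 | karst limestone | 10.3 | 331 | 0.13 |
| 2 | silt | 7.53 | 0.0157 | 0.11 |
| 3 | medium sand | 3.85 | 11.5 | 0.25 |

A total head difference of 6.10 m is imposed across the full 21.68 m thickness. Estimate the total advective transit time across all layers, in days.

With flow normal to the layers, continuity requires the same specific discharge q through every layer.
Σ(b_i/K_i) = 10.3/331 + 7.53/0.0157 + 3.85/11.5 = 480.0 d.
q = Δh / Σ(b_i/K_i) = 6.10 / 480.0 = 0.01271 m/day.
In each layer the seepage velocity is v_i = q/n_i, so the layer transit time is t_i = b_i·n_i / q:
  layer 1 (karst limestone): t_1 = 10.3 × 0.13 / 0.01271 = 105.4 d
  layer 2 (silt): t_2 = 7.53 × 0.11 / 0.01271 = 65.18 d
  layer 3 (medium sand): t_3 = 3.85 × 0.25 / 0.01271 = 75.74 d
Total t = Σ t_i = 246.3 days.

246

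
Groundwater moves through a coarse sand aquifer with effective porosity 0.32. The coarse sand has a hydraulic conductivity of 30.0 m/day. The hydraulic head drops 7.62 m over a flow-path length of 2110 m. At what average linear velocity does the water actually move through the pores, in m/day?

Hydraulic gradient i = Δh / L = 7.62 / 2110 = 0.003611.
Darcy flux q = K · i = 30.00 × 0.003611 = 0.1083 m/day.
Seepage velocity v = q / n_e = 0.1083 / 0.32 = 0.3386 m/day.

0.339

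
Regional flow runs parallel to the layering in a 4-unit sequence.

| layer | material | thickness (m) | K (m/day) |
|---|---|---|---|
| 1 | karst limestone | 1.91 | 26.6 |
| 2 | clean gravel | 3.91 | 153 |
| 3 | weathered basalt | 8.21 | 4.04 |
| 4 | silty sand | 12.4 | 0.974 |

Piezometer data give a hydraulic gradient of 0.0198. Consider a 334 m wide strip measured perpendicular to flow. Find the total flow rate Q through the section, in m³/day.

4590

Flow is parallel to layering, so each bed carries its own Darcy discharge and the transmissivities add.
Σ(K_i·b_i) = 26.6×1.91 + 153×3.91 + 4.04×8.21 + 0.974×12.4 = 694.3 m²/day.
Hydraulic gradient i = 0.0198.
Q = Σ(K_i·b_i) · W · i = 694.3 × 334 × 0.01980 = 4591 m³/day.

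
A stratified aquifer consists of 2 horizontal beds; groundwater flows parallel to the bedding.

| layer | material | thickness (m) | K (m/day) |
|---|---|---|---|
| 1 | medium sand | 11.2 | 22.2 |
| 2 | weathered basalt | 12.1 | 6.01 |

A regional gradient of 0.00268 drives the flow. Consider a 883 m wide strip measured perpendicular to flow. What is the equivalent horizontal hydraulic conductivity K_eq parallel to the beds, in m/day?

13.8

Flow is parallel to layering, so each bed carries its own Darcy discharge and the transmissivities add.
Σ(K_i·b_i) = 22.2×11.2 + 6.01×12.1 = 321.4 m²/day.
Total thickness b = 23.30 m, so K_eq = Σ(K_i·b_i)/b = 13.79 m/day.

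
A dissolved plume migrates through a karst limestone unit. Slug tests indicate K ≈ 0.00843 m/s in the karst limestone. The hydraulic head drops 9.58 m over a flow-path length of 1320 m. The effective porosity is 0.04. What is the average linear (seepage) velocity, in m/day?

132

Convert K: 0.00843 m/s × 86400 = 728.4 m/day.
Hydraulic gradient i = Δh / L = 9.58 / 1320 = 0.007258.
Darcy flux q = K · i = 728.4 × 0.007258 = 5.286 m/day.
Seepage velocity v = q / n_e = 5.286 / 0.04 = 132.2 m/day.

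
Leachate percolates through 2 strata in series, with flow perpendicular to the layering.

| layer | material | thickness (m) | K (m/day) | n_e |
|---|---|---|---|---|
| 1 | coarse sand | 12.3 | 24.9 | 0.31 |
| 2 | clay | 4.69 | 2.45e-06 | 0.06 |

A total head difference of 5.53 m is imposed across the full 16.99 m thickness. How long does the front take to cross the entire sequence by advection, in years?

With flow normal to the layers, continuity requires the same specific discharge q through every layer.
Σ(b_i/K_i) = 12.3/24.9 + 4.69/2.45e-06 = 1.914e+06 d.
q = Δh / Σ(b_i/K_i) = 5.53 / 1.914e+06 = 2.889e-06 m/day.
In each layer the seepage velocity is v_i = q/n_i, so the layer transit time is t_i = b_i·n_i / q:
  layer 1 (coarse sand): t_1 = 12.3 × 0.31 / 2.889e-06 = 1.320e+06 d
  layer 2 (clay): t_2 = 4.69 × 0.06 / 2.889e-06 = 97411 d
Total t = Σ t_i = 1.417e+06 days = 3880 years.

3880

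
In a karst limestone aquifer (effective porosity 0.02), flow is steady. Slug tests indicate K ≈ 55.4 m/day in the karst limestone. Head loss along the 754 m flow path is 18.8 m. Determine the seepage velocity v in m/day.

69.1

Hydraulic gradient i = Δh / L = 18.8 / 754 = 0.02493.
Darcy flux q = K · i = 55.40 × 0.02493 = 1.381 m/day.
Seepage velocity v = q / n_e = 1.381 / 0.02 = 69.07 m/day.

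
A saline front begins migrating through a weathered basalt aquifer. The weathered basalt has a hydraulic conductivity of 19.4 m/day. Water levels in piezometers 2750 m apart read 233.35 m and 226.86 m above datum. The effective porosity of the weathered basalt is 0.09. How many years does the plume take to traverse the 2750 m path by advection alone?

Hydraulic gradient i = (233.35 − 226.86) / 2750 = 6.49 / 2750 = 0.002360.
Darcy flux q = K · i = 19.40 × 0.002360 = 0.04578 m/day.
Seepage velocity v = q / n_e = 0.04578 / 0.09 = 0.5087 m/day.
Travel time t = L / v = 2750 / 0.5087 = 5406 days = 14.80 years.

14.8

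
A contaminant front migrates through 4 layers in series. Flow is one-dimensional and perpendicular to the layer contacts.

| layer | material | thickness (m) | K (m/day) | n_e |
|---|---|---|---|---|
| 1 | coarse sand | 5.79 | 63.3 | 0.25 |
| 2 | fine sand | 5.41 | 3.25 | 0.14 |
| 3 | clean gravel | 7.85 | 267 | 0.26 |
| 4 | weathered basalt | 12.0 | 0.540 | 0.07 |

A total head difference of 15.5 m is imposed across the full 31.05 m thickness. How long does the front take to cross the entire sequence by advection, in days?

7.88

With flow normal to the layers, continuity requires the same specific discharge q through every layer.
Σ(b_i/K_i) = 5.79/63.3 + 5.41/3.25 + 7.85/267 + 12.0/0.540 = 24.01 d.
q = Δh / Σ(b_i/K_i) = 15.5 / 24.01 = 0.6456 m/day.
In each layer the seepage velocity is v_i = q/n_i, so the layer transit time is t_i = b_i·n_i / q:
  layer 1 (coarse sand): t_1 = 5.79 × 0.25 / 0.6456 = 2.242 d
  layer 2 (fine sand): t_2 = 5.41 × 0.14 / 0.6456 = 1.173 d
  layer 3 (clean gravel): t_3 = 7.85 × 0.26 / 0.6456 = 3.161 d
  layer 4 (weathered basalt): t_4 = 12.0 × 0.07 / 0.6456 = 1.301 d
Total t = Σ t_i = 7.877 days.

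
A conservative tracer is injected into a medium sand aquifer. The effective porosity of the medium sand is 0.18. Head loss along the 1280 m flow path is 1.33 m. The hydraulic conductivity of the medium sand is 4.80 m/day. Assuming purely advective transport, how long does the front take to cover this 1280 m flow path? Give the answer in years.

Hydraulic gradient i = Δh / L = 1.33 / 1280 = 0.001039.
Darcy flux q = K · i = 4.800 × 0.001039 = 0.004987 m/day.
Seepage velocity v = q / n_e = 0.004987 / 0.18 = 0.02771 m/day.
Travel time t = L / v = 1280 / 0.02771 = 46195 days = 126.5 years.

126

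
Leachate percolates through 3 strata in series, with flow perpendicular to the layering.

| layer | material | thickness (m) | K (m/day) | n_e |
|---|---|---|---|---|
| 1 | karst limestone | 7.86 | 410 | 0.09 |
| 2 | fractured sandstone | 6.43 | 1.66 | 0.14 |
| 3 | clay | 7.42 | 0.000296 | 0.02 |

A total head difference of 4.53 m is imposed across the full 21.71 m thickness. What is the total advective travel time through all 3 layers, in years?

26.6

With flow normal to the layers, continuity requires the same specific discharge q through every layer.
Σ(b_i/K_i) = 7.86/410 + 6.43/1.66 + 7.42/0.000296 = 25071 d.
q = Δh / Σ(b_i/K_i) = 4.53 / 25071 = 0.0001807 m/day.
In each layer the seepage velocity is v_i = q/n_i, so the layer transit time is t_i = b_i·n_i / q:
  layer 1 (karst limestone): t_1 = 7.86 × 0.09 / 0.0001807 = 3915 d
  layer 2 (fractured sandstone): t_2 = 6.43 × 0.14 / 0.0001807 = 4982 d
  layer 3 (clay): t_3 = 7.42 × 0.02 / 0.0001807 = 821.3 d
Total t = Σ t_i = 9719 days = 26.61 years.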